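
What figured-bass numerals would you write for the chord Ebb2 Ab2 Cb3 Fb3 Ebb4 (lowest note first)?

4/2

The notes Ebb, Ab, Cb, Fb stack in thirds as Fb–Ab–Cb–Ebb — an Fb dominant seventh chord. The bass Ebb is the seventh, so this is third inversion: figured 4/2.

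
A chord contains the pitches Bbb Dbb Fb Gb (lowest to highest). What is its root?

Gb

The distinct letter names are Bbb, Dbb, Fb, Gb. Arranged as a stack of thirds they read Gb–Bbb–Dbb–Fb, so Gb is the root (a Gb half-diminished seventh chord).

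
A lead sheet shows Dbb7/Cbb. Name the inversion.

third inversion

Dbb7/Cbb means Dbb dominant seventh with Cbb in the bass. Cbb is the seventh of Dbb dominant seventh (Dbb–Fb–Abb–Cbb), so this is third inversion.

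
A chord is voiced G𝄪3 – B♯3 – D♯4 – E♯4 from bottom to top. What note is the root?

E#

Reordering G##, B#, D#, E# into stacked thirds gives E#–G##–B#–D#; the bottom of that stack, E#, is the root.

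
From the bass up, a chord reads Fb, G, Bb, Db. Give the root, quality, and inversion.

Reducing to letter names: Fb, G, Bb, Db. These stack in thirds as G–Bb–Db–Fb — a G diminished seventh chord.
With the seventh (Fb) in the bass, the chord is in third inversion (figured bass 4/2).

G diminished seventh, third inversion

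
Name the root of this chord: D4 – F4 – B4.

B

D, F, B are the tones of a B diminished triad (B–D–F), making B the root.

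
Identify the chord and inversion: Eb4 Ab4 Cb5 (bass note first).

Ab minor, second inversion

Reducing to letter names: Eb, Ab, Cb. These stack in thirds as Ab–Cb–Eb — an Ab minor triad.
Eb is the fifth of Ab minor; fifth in the bass means second inversion (figured bass 6/4).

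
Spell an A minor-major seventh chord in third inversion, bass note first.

G#, A, C, E

The chord tones are A–C–E–G#. With the seventh (G#) lowest for third inversion: G#, A, C, E.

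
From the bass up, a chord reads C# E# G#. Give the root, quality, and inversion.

The pitch classes C#, E#, G# arrange in thirds as C#–E#–G#: a C# major triad.
C# is the root of C# major; root in the bass means root position (figured bass 5/3).

C# major, root position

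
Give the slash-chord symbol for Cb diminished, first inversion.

Cbdim/Ebb

First inversion of Cb diminished has the third (Ebb) in the bass. As a slash chord: Cbdim/Ebb.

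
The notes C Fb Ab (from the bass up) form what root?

Fb

Reordering C, Fb, Ab into stacked thirds gives Fb–Ab–C; the bottom of that stack, Fb, is the root.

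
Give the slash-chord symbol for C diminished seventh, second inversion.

Second inversion of C diminished seventh has the fifth (Gb) in the bass. As a slash chord: Cdim7/Gb.

Cdim7/Gb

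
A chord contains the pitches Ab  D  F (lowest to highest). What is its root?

D

Ab, D, F are the tones of a D diminished triad (D–F–Ab), making D the root.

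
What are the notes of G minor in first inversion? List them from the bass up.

Spelling G minor: G–Bb–D. In first inversion the third is bass, giving Bb, D, G from the bottom.

Bb, D, G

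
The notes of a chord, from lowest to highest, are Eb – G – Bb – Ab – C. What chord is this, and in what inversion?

Reducing to letter names: Eb, G, Bb, Ab, C. These stack in thirds as Ab–C–Eb–G–Bb — an Ab major ninth chord.
With the fifth (Eb) in the bass, the chord is in second inversion.

Ab major ninth, second inversion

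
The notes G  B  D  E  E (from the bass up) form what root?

E

Reordering G, B, D, E into stacked thirds gives E–G–B–D; the bottom of that stack, E, is the root.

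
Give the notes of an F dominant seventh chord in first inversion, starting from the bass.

A, C, Eb, F

Spelling F dominant seventh: F–A–C–Eb. In first inversion the third is bass, giving A, C, Eb, F from the bottom.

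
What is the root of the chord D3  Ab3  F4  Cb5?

D

Reordering D, Ab, F, Cb into stacked thirds gives D–F–Ab–Cb; the bottom of that stack, D, is the root.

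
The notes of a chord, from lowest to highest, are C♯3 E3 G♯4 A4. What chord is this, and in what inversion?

Reducing to letter names: C#, E, G#, A. These stack in thirds as A–C#–E–G# — an A major seventh chord.
The lowest note is C#, the third of the chord, so this is first inversion (figured bass 6/5).

A major seventh, first inversion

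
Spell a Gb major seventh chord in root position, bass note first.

Gb major seventh is Gb–Bb–Db–F. Root position puts the root (Gb) in the bass, with the remaining tones above: Gb, Bb, Db, F.

Gb, Bb, Db, F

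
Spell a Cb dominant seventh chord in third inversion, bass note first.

Bbb, Cb, Eb, Gb

Cb dominant seventh is Cb–Eb–Gb–Bbb. Third inversion puts the seventh (Bbb) in the bass, with the remaining tones above: Bbb, Cb, Eb, Gb.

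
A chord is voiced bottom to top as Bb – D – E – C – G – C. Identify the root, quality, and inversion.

The distinct note names are Bb, D, E, C, G. Stacked in thirds they read C–E–G–Bb–D, which is a dominant ninth chord on C.
Bb is the seventh of C dominant ninth; seventh in the bass means third inversion.

C dominant ninth, third inversion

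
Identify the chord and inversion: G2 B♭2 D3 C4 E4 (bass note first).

C dominant ninth, second inversion

Reducing to letter names: G, Bb, D, C, E. These stack in thirds as C–E–G–Bb–D — a C dominant ninth chord.
With the fifth (G) in the bass, the chord is in second inversion.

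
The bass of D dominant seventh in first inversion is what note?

F#

In first inversion the third is lowest. For D dominant seventh (D–F#–A–C) that is F#.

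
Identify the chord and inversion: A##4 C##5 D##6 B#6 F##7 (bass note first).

The distinct note names are A##, C##, D##, B#, F##. Stacked in thirds they read B#–D##–F##–A##–C##, which is a major ninth chord on B#.
A## is the seventh of B# major ninth; seventh in the bass means third inversion.

B# major ninth, third inversion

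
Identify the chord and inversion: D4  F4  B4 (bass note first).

B diminished, first inversion

The pitch classes D, F, B arrange in thirds as B–D–F: a B diminished triad.
D is the third of B diminished; third in the bass means first inversion (figured bass 6).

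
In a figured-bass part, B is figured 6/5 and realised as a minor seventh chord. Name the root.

The figures 6/5 mean the third of the chord is in the bass. If B is the third of a minor seventh chord, the root is G# (chord tones G#–B–D#–F#).

G#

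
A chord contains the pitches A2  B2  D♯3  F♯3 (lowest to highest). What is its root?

A, B, D#, F# are the tones of a B dominant seventh chord (B–D#–F#–A), making B the root.

B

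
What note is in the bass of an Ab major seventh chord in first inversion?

Ab major seventh is Ab–C–Eb–G. First inversion places the third in the bass: C.

C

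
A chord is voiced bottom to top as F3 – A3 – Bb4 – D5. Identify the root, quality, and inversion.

Bb major seventh, second inversion

Reducing to letter names: F, A, Bb, D. These stack in thirds as Bb–D–F–A — a Bb major seventh chord.
With the fifth (F) in the bass, the chord is in second inversion (figured bass 4/3).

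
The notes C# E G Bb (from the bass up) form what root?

C#

C#, E, G, Bb are the tones of a C# diminished seventh chord (C#–E–G–Bb), making C# the root.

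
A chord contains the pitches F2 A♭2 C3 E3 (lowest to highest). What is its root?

Reordering F, Ab, C, E into stacked thirds gives F–Ab–C–E; the bottom of that stack, F, is the root.

F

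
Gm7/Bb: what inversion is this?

Gm7/Bb means G minor seventh with Bb in the bass. Bb is the third of G minor seventh (G–Bb–D–F), so this is first inversion.

first inversion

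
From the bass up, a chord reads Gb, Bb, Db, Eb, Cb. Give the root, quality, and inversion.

The distinct note names are Gb, Bb, Db, Eb, Cb. Stacked in thirds they read Cb–Eb–Gb–Bb–Db, which is a major ninth chord on Cb.
The lowest note is Gb, the fifth of the chord, so this is second inversion.

Cb major ninth, second inversion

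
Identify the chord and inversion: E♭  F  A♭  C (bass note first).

F minor seventh, third inversion

The distinct note names are Eb, F, Ab, C. Stacked in thirds they read F–Ab–C–Eb, which is a minor seventh chord on F.
With the seventh (Eb) in the bass, the chord is in third inversion (figured bass 4/2).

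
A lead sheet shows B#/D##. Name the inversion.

B#/D## means B# major with D## in the bass. D## is the third of B# major (B#–D##–F##), so this is first inversion.

first inversion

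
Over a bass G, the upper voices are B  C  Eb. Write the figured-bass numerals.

4/3

The notes G, B, C, Eb stack in thirds as C–Eb–G–B — a C minor-major seventh chord. The bass G is the fifth, so this is second inversion: figured 4/3.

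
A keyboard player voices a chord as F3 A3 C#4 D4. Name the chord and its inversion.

D minor-major seventh, first inversion

Reducing to letter names: F, A, C#, D. These stack in thirds as D–F–A–C# — a D minor-major seventh chord.
With the third (F) in the bass, the chord is in first inversion (figured bass 6/5).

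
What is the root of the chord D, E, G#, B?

E

D, E, G#, B are the tones of an E dominant seventh chord (E–G#–B–D), making E the root.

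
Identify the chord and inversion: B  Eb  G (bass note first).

Reducing to letter names: B, Eb, G. These stack in thirds as Eb–G–B — an Eb augmented triad.
B is the fifth of Eb augmented; fifth in the bass means second inversion (figured bass 6/4).

Eb augmented, second inversion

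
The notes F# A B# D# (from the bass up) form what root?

Reordering F#, A, B#, D# into stacked thirds gives B#–D#–F#–A; the bottom of that stack, B#, is the root.

B#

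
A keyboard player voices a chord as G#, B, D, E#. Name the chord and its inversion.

E# diminished seventh, first inversion

The distinct note names are G#, B, D, E#. Stacked in thirds they read E#–G#–B–D, which is a diminished seventh chord on E#.
With the third (G#) in the bass, the chord is in first inversion (figured bass 6/5).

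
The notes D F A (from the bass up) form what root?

D

Reordering D, F, A into stacked thirds gives D–F–A; the bottom of that stack, D, is the root.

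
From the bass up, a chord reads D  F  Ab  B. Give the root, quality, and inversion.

The distinct note names are D, F, Ab, B. Stacked in thirds they read B–D–F–Ab, which is a diminished seventh chord on B.
The lowest note is D, the third of the chord, so this is first inversion (figured bass 6/5).

B diminished seventh, first inversion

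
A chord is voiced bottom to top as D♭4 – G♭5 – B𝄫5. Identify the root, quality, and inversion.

Gb minor, second inversion

Reducing to letter names: Db, Gb, Bbb. These stack in thirds as Gb–Bbb–Db — a Gb minor triad.
The lowest note is Db, the fifth of the chord, so this is second inversion (figured bass 6/4).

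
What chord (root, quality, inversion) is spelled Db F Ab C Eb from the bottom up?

The distinct note names are Db, F, Ab, C, Eb. Stacked in thirds they read Db–F–Ab–C–Eb, which is a major ninth chord on Db.
Db is the root of Db major ninth; root in the bass means root position.

Db major ninth, root position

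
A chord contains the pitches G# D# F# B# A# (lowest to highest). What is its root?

G#

The distinct letter names are G#, D#, F#, B#, A#. Arranged as a stack of thirds they read G#–B#–D#–F#–A#, so G# is the root (a G# dominant ninth chord).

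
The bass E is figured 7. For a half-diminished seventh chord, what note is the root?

The figures 7 mean the root of the chord is in the bass. If E is the root of a half-diminished seventh chord, the root is E (chord tones E–G–Bb–D).

E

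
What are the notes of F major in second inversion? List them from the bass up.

The chord tones are F–A–C. With the fifth (C) lowest for second inversion: C, F, A.

C, F, A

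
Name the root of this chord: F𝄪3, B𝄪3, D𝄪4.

B##

Reordering F##, B##, D## into stacked thirds gives B##–D##–F##; the bottom of that stack, B##, is the root.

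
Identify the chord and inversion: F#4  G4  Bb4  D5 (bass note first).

Reducing to letter names: F#, G, Bb, D. These stack in thirds as G–Bb–D–F# — a G minor-major seventh chord.
F# is the seventh of G minor-major seventh; seventh in the bass means third inversion (figured bass 4/2).

G minor-major seventh, third inversion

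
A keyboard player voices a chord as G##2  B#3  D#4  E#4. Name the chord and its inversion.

E# dominant seventh, first inversion

The distinct note names are G##, B#, D#, E#. Stacked in thirds they read E#–G##–B#–D#, which is a dominant seventh chord on E#.
G## is the third of E# dominant seventh; third in the bass means first inversion (figured bass 6/5).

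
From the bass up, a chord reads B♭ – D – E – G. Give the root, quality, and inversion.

The pitch classes Bb, D, E, G arrange in thirds as E–G–Bb–D: an E half-diminished seventh chord.
With the fifth (Bb) in the bass, the chord is in second inversion (figured bass 4/3).

E half-diminished seventh, second inversion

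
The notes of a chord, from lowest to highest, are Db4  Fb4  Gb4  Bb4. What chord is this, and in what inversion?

Gb dominant seventh, second inversion

The pitch classes Db, Fb, Gb, Bb arrange in thirds as Gb–Bb–Db–Fb: a Gb dominant seventh chord.
Db is the fifth of Gb dominant seventh; fifth in the bass means second inversion (figured bass 4/3).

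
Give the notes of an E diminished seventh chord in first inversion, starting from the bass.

Spelling E diminished seventh: E–G–Bb–Db. In first inversion the third is bass, giving G, Bb, Db, E from the bottom.

G, Bb, Db, E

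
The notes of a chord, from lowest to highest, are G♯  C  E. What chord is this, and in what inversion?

C augmented, second inversion

The pitch classes G#, C, E arrange in thirds as C–E–G#: a C augmented triad.
With the fifth (G#) in the bass, the chord is in second inversion (figured bass 6/4).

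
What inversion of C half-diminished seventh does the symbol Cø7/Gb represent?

second inversion

Cø7/Gb means C half-diminished seventh with Gb in the bass. Gb is the fifth of C half-diminished seventh (C–Eb–Gb–Bb), so this is second inversion.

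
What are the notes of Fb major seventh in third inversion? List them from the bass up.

Fb major seventh is Fb–Ab–Cb–Eb. Third inversion puts the seventh (Eb) in the bass, with the remaining tones above: Eb, Fb, Ab, Cb.

Eb, Fb, Ab, Cb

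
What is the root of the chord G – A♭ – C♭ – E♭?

The distinct letter names are G, Ab, Cb, Eb. Arranged as a stack of thirds they read Ab–Cb–Eb–G, so Ab is the root (an Ab minor-major seventh chord).

Ab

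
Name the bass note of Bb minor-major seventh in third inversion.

Bb minor-major seventh is Bb–Db–F–A. Third inversion places the seventh in the bass: A.

A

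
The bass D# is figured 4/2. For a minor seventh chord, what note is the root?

The figures 4/2 mean the seventh of the chord is in the bass. If D# is the seventh of a minor seventh chord, the root is E# (chord tones E#–G#–B#–D#).

E#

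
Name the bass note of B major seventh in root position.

B

B major seventh is B–D#–F#–A#. Root position places the root in the bass: B.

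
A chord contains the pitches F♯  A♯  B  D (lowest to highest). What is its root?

B

Reordering F#, A#, B, D into stacked thirds gives B–D–F#–A#; the bottom of that stack, B, is the root.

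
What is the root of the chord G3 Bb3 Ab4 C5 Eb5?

Ab

The distinct letter names are G, Bb, Ab, C, Eb. Arranged as a stack of thirds they read Ab–C–Eb–G–Bb, so Ab is the root (an Ab major ninth chord).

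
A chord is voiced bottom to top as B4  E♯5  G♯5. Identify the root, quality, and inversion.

Reducing to letter names: B, E#, G#. These stack in thirds as E#–G#–B — an E# diminished triad.
B is the fifth of E# diminished; fifth in the bass means second inversion (figured bass 6/4).

E# diminished, second inversion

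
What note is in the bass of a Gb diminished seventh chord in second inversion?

In second inversion the fifth is lowest. For Gb diminished seventh (Gb–Bbb–Dbb–Fbb) that is Dbb.

Dbb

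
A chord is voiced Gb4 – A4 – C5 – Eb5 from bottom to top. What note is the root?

A

Reordering Gb, A, C, Eb into stacked thirds gives A–C–Eb–Gb; the bottom of that stack, A, is the root.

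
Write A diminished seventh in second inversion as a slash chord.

Adim7/Eb

Second inversion of A diminished seventh has the fifth (Eb) in the bass. As a slash chord: Adim7/Eb.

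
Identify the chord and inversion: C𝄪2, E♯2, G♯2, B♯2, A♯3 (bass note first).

A# dominant ninth, first inversion

The distinct note names are C##, E#, G#, B#, A#. Stacked in thirds they read A#–C##–E#–G#–B#, which is a dominant ninth chord on A#.
With the third (C##) in the bass, the chord is in first inversion.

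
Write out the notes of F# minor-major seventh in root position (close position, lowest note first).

F#, A, C#, E#

F# minor-major seventh is F#–A–C#–E#. Root position puts the root (F#) in the bass, with the remaining tones above: F#, A, C#, E#.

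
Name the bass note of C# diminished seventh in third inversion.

C# diminished seventh is C#–E–G–Bb. Third inversion places the seventh in the bass: Bb.

Bb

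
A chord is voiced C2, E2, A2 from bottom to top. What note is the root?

A

C, E, A are the tones of an A minor triad (A–C–E), making A the root.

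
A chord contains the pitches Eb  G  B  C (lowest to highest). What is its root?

C

The distinct letter names are Eb, G, B, C. Arranged as a stack of thirds they read C–Eb–G–B, so C is the root (a C minor-major seventh chord).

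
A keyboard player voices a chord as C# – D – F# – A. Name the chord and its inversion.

D major seventh, third inversion

The distinct note names are C#, D, F#, A. Stacked in thirds they read D–F#–A–C#, which is a major seventh chord on D.
With the seventh (C#) in the bass, the chord is in third inversion (figured bass 4/2).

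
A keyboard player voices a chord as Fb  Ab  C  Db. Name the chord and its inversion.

Reducing to letter names: Fb, Ab, C, Db. These stack in thirds as Db–Fb–Ab–C — a Db minor-major seventh chord.
With the third (Fb) in the bass, the chord is in first inversion (figured bass 6/5).

Db minor-major seventh, first inversion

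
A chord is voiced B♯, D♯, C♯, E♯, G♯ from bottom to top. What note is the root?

Reordering B#, D#, C#, E#, G# into stacked thirds gives C#–E#–G#–B#–D#; the bottom of that stack, C#, is the root.

C#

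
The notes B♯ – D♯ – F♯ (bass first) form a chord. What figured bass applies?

The notes B#, D#, F# stack in thirds as B#–D#–F# — a B# diminished triad. The bass B# is the root, so this is root position: figured 5/3.

5/3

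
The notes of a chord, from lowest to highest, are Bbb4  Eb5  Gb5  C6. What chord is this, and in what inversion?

Reducing to letter names: Bbb, Eb, Gb, C. These stack in thirds as C–Eb–Gb–Bbb — a C diminished seventh chord.
Bbb is the seventh of C diminished seventh; seventh in the bass means third inversion (figured bass 4/2).

C diminished seventh, third inversion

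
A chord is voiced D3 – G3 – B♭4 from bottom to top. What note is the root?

G

Reordering D, G, Bb into stacked thirds gives G–Bb–D; the bottom of that stack, G, is the root.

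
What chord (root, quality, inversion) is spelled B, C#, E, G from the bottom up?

The pitch classes B, C#, E, G arrange in thirds as C#–E–G–B: a C# half-diminished seventh chord.
The lowest note is B, the seventh of the chord, so this is third inversion (figured bass 4/2).

C# half-diminished seventh, third inversion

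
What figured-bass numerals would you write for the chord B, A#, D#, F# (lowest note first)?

7

The notes B, A#, D#, F# stack in thirds as B–D#–F#–A# — a B major seventh chord. The bass B is the root, so this is root position: figured 7.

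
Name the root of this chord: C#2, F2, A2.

Reordering C#, F, A into stacked thirds gives F–A–C#; the bottom of that stack, F, is the root.

F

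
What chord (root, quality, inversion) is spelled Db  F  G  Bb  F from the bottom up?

The pitch classes Db, F, G, Bb arrange in thirds as G–Bb–Db–F: a G half-diminished seventh chord.
The lowest note is Db, the fifth of the chord, so this is second inversion (figured bass 4/3).

G half-diminished seventh, second inversion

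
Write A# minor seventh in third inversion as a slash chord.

A#m7/G#

Third inversion of A# minor seventh has the seventh (G#) in the bass. As a slash chord: A#m7/G#.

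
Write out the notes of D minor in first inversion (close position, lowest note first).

D minor is D–F–A. First inversion puts the third (F) in the bass, with the remaining tones above: F, A, D.

F, A, D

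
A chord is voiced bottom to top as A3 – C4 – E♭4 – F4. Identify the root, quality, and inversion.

F dominant seventh, first inversion

Reducing to letter names: A, C, Eb, F. These stack in thirds as F–A–C–Eb — an F dominant seventh chord.
A is the third of F dominant seventh; third in the bass means first inversion (figured bass 6/5).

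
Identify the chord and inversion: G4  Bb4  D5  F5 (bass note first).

The pitch classes G, Bb, D, F arrange in thirds as G–Bb–D–F: a G minor seventh chord.
G is the root of G minor seventh; root in the bass means root position (figured bass 7).

G minor seventh, root position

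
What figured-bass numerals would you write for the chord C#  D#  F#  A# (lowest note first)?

The notes C#, D#, F#, A# stack in thirds as D#–F#–A#–C# — a D# minor seventh chord. The bass C# is the seventh, so this is third inversion: figured 4/2.

4/2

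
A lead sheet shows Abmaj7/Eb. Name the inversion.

Abmaj7/Eb means Ab major seventh with Eb in the bass. Eb is the fifth of Ab major seventh (Ab–C–Eb–G), so this is second inversion.

second inversion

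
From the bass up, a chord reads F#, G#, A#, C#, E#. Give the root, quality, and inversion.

F# major ninth, root position

Reducing to letter names: F#, G#, A#, C#, E#. These stack in thirds as F#–A#–C#–E#–G# — an F# major ninth chord.
F# is the root of F# major ninth; root in the bass means root position.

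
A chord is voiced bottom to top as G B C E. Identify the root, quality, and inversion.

Reducing to letter names: G, B, C, E. These stack in thirds as C–E–G–B — a C major seventh chord.
With the fifth (G) in the bass, the chord is in second inversion (figured bass 4/3).

C major seventh, second inversion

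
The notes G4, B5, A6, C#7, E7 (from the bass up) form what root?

The distinct letter names are G, B, A, C#, E. Arranged as a stack of thirds they read A–C#–E–G–B, so A is the root (an A dominant ninth chord).

A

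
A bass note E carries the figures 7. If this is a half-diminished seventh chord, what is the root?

E

The figures 7 mean the root of the chord is in the bass. If E is the root of a half-diminished seventh chord, the root is E (chord tones E–G–Bb–D).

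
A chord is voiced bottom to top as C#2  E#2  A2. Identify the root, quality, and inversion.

A augmented, first inversion

Reducing to letter names: C#, E#, A. These stack in thirds as A–C#–E# — an A augmented triad.
C# is the third of A augmented; third in the bass means first inversion (figured bass 6).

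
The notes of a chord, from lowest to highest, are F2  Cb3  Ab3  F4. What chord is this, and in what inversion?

F diminished, root position

The pitch classes F, Cb, Ab arrange in thirds as F–Ab–Cb: an F diminished triad.
The lowest note is F, the root of the chord, so this is root position (figured bass 5/3).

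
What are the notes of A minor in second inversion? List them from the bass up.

A minor is A–C–E. Second inversion puts the fifth (E) in the bass, with the remaining tones above: E, A, C.

E, A, C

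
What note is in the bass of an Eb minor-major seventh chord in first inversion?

Eb minor-major seventh is Eb–Gb–Bb–D. First inversion places the third in the bass: Gb.

Gb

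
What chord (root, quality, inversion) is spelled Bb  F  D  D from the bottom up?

Bb major, root position

The distinct note names are Bb, F, D. Stacked in thirds they read Bb–D–F, which is a major triad on Bb.
The lowest note is Bb, the root of the chord, so this is root position (figured bass 5/3).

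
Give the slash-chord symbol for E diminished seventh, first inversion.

Edim7/G

First inversion of E diminished seventh has the third (G) in the bass. As a slash chord: Edim7/G.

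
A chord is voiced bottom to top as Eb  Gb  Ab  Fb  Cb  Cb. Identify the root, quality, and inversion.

Reducing to letter names: Eb, Gb, Ab, Fb, Cb. These stack in thirds as Fb–Ab–Cb–Eb–Gb — an Fb major ninth chord.
The lowest note is Eb, the seventh of the chord, so this is third inversion.

Fb major ninth, third inversion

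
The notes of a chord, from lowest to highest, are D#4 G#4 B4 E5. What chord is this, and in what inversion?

Reducing to letter names: D#, G#, B, E. These stack in thirds as E–G#–B–D# — an E major seventh chord.
With the seventh (D#) in the bass, the chord is in third inversion (figured bass 4/2).

E major seventh, third inversion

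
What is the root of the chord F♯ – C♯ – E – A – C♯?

F#, C#, E, A are the tones of an F# minor seventh chord (F#–A–C#–E), making F# the root.

F#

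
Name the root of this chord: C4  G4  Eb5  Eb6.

C

Reordering C, G, Eb into stacked thirds gives C–Eb–G; the bottom of that stack, C, is the root.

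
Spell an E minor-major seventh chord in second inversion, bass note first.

Spelling E minor-major seventh: E–G–B–D#. In second inversion the fifth is bass, giving B, D#, E, G from the bottom.

B, D#, E, G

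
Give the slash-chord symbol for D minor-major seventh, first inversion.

Dm(maj7)/F

First inversion of D minor-major seventh has the third (F) in the bass. As a slash chord: Dm(maj7)/F.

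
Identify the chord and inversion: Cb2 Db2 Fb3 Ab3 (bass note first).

Db minor seventh, third inversion

The pitch classes Cb, Db, Fb, Ab arrange in thirds as Db–Fb–Ab–Cb: a Db minor seventh chord.
With the seventh (Cb) in the bass, the chord is in third inversion (figured bass 4/2).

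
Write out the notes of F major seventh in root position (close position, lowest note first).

The chord tones are F–A–C–E. With the root (F) lowest for root position: F, A, C, E.

F, A, C, E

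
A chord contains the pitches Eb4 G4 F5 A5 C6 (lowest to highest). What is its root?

F

Reordering Eb, G, F, A, C into stacked thirds gives F–A–C–Eb–G; the bottom of that stack, F, is the root.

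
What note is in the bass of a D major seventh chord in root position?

In root position the root is lowest. For D major seventh (D–F#–A–C#) that is D.

D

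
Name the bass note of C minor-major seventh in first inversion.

C minor-major seventh is C–Eb–G–B. First inversion places the third in the bass: Eb.

Eb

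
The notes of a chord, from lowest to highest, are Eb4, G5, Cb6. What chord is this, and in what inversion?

The pitch classes Eb, G, Cb arrange in thirds as Cb–Eb–G: a Cb augmented triad.
The lowest note is Eb, the third of the chord, so this is first inversion (figured bass 6).

Cb augmented, first inversion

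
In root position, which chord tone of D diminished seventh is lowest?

D

The root of D diminished seventh (D–F–Ab–Cb) is D; that is the bass in root position.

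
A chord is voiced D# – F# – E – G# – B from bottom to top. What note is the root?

D#, F#, E, G#, B are the tones of an E major ninth chord (E–G#–B–D#–F#), making E the root.

E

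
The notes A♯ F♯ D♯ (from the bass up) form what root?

D#

The distinct letter names are A#, F#, D#. Arranged as a stack of thirds they read D#–F#–A#, so D# is the root (a D# minor triad).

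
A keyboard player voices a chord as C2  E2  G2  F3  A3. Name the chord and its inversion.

F major ninth, second inversion

The pitch classes C, E, G, F, A arrange in thirds as F–A–C–E–G: an F major ninth chord.
The lowest note is C, the fifth of the chord, so this is second inversion.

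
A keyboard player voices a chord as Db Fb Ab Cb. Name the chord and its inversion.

The pitch classes Db, Fb, Ab, Cb arrange in thirds as Db–Fb–Ab–Cb: a Db minor seventh chord.
Db is the root of Db minor seventh; root in the bass means root position (figured bass 7).

Db minor seventh, root position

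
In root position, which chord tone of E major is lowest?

In root position the root is lowest. For E major (E–G#–B) that is E.

E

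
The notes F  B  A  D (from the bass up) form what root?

B

The distinct letter names are F, B, A, D. Arranged as a stack of thirds they read B–D–F–A, so B is the root (a B half-diminished seventh chord).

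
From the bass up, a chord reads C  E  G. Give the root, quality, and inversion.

Reducing to letter names: C, E, G. These stack in thirds as C–E–G — a C major triad.
C is the root of C major; root in the bass means root position (figured bass 5/3).

C major, root position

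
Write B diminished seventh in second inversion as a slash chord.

Bdim7/F

Second inversion of B diminished seventh has the fifth (F) in the bass. As a slash chord: Bdim7/F.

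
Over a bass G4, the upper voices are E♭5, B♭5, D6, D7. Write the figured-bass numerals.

The notes G, Eb, Bb, D stack in thirds as Eb–G–Bb–D — an Eb major seventh chord. The bass G is the third, so this is first inversion: figured 6/5.

6/5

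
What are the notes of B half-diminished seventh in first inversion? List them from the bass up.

D, F, A, B

B half-diminished seventh is B–D–F–A. First inversion puts the third (D) in the bass, with the remaining tones above: D, F, A, B.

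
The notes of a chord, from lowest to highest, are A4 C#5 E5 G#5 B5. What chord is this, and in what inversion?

A major ninth, root position

Reducing to letter names: A, C#, E, G#, B. These stack in thirds as A–C#–E–G#–B — an A major ninth chord.
A is the root of A major ninth; root in the bass means root position.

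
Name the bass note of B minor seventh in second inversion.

In second inversion the fifth is lowest. For B minor seventh (B–D–F#–A) that is F#.

F#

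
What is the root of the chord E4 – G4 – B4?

E

Reordering E, G, B into stacked thirds gives E–G–B; the bottom of that stack, E, is the root.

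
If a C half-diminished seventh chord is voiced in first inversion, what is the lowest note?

Eb

In first inversion the third is lowest. For C half-diminished seventh (C–Eb–Gb–Bb) that is Eb.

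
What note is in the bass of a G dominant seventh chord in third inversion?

The seventh of G dominant seventh (G–B–D–F) is F; that is the bass in third inversion.

F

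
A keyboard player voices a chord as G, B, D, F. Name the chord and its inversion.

The pitch classes G, B, D, F arrange in thirds as G–B–D–F: a G dominant seventh chord.
G is the root of G dominant seventh; root in the bass means root position (figured bass 7).

G dominant seventh, root position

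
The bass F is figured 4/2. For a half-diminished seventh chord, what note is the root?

G

The figures 4/2 mean the seventh of the chord is in the bass. If F is the seventh of a half-diminished seventh chord, the root is G (chord tones G–Bb–Db–F).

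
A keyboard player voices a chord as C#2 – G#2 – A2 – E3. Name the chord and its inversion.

The distinct note names are C#, G#, A, E. Stacked in thirds they read A–C#–E–G#, which is a major seventh chord on A.
The lowest note is C#, the third of the chord, so this is first inversion (figured bass 6/5).

A major seventh, first inversion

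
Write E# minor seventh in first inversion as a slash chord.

First inversion of E# minor seventh has the third (G#) in the bass. As a slash chord: E#m7/G#.

E#m7/G#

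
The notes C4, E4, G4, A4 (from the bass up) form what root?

Reordering C, E, G, A into stacked thirds gives A–C–E–G; the bottom of that stack, A, is the root.

A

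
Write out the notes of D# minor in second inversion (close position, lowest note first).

A#, D#, F#

The chord tones are D#–F#–A#. With the fifth (A#) lowest for second inversion: A#, D#, F#.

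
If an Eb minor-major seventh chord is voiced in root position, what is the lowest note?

The root of Eb minor-major seventh (Eb–Gb–Bb–D) is Eb; that is the bass in root position.

Eb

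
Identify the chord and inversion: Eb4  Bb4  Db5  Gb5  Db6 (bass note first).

Eb minor seventh, root position

The distinct note names are Eb, Bb, Db, Gb. Stacked in thirds they read Eb–Gb–Bb–Db, which is a minor seventh chord on Eb.
The lowest note is Eb, the root of the chord, so this is root position (figured bass 7).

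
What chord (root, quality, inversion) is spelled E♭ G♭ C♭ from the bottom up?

Cb major, first inversion

The distinct note names are Eb, Gb, Cb. Stacked in thirds they read Cb–Eb–Gb, which is a major triad on Cb.
Eb is the third of Cb major; third in the bass means first inversion (figured bass 6).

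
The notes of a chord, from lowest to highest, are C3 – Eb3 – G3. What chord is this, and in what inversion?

The distinct note names are C, Eb, G. Stacked in thirds they read C–Eb–G, which is a minor triad on C.
C is the root of C minor; root in the bass means root position (figured bass 5/3).

C minor, root position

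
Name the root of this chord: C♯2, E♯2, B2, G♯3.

C#

Reordering C#, E#, B, G# into stacked thirds gives C#–E#–G#–B; the bottom of that stack, C#, is the root.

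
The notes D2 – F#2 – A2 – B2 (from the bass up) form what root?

D, F#, A, B are the tones of a B minor seventh chord (B–D–F#–A), making B the root.

B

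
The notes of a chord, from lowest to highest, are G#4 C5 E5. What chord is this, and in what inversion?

The distinct note names are G#, C, E. Stacked in thirds they read C–E–G#, which is an augmented triad on C.
The lowest note is G#, the fifth of the chord, so this is second inversion (figured bass 6/4).

C augmented, second inversion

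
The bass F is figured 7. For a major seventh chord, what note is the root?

F

The figures 7 mean the root of the chord is in the bass. If F is the root of a major seventh chord, the root is F (chord tones F–A–C–E).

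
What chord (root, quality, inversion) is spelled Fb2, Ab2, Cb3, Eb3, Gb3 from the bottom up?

The pitch classes Fb, Ab, Cb, Eb, Gb arrange in thirds as Fb–Ab–Cb–Eb–Gb: an Fb major ninth chord.
Fb is the root of Fb major ninth; root in the bass means root position.

Fb major ninth, root position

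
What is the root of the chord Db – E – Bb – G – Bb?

Reordering Db, E, Bb, G into stacked thirds gives E–G–Bb–Db; the bottom of that stack, E, is the root.

E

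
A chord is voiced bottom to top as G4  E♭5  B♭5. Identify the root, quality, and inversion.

Eb major, first inversion

The distinct note names are G, Eb, Bb. Stacked in thirds they read Eb–G–Bb, which is a major triad on Eb.
With the third (G) in the bass, the chord is in first inversion (figured bass 6).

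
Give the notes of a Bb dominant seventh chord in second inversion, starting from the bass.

Spelling Bb dominant seventh: Bb–D–F–Ab. In second inversion the fifth is bass, giving F, Ab, Bb, D from the bottom.

F, Ab, Bb, D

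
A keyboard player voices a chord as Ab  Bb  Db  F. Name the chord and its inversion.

Bb minor seventh, third inversion

The pitch classes Ab, Bb, Db, F arrange in thirds as Bb–Db–F–Ab: a Bb minor seventh chord.
With the seventh (Ab) in the bass, the chord is in third inversion (figured bass 4/2).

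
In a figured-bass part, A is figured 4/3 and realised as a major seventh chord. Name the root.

D

The figures 4/3 mean the fifth of the chord is in the bass. If A is the fifth of a major seventh chord, the root is D (chord tones D–F#–A–C#).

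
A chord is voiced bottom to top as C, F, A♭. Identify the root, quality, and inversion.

F minor, second inversion

The distinct note names are C, F, Ab. Stacked in thirds they read F–Ab–C, which is a minor triad on F.
C is the fifth of F minor; fifth in the bass means second inversion (figured bass 6/4).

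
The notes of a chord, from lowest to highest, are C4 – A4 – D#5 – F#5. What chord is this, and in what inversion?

The pitch classes C, A, D#, F# arrange in thirds as D#–F#–A–C: a D# diminished seventh chord.
The lowest note is C, the seventh of the chord, so this is third inversion (figured bass 4/2).

D# diminished seventh, third inversion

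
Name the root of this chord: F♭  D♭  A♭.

Fb, Db, Ab are the tones of a Db minor triad (Db–Fb–Ab), making Db the root.

Db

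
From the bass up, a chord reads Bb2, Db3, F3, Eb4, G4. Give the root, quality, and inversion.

The pitch classes Bb, Db, F, Eb, G arrange in thirds as Eb–G–Bb–Db–F: an Eb dominant ninth chord.
The lowest note is Bb, the fifth of the chord, so this is second inversion.

Eb dominant ninth, second inversion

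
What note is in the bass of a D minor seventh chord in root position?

D

In root position the root is lowest. For D minor seventh (D–F–A–C) that is D.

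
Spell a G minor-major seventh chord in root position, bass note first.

Spelling G minor-major seventh: G–Bb–D–F#. In root position the root is bass, giving G, Bb, D, F# from the bottom.

G, Bb, D, F#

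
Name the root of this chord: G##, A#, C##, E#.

A#

Reordering G##, A#, C##, E# into stacked thirds gives A#–C##–E#–G##; the bottom of that stack, A#, is the root.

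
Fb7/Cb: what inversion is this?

second inversion

Fb7/Cb means Fb dominant seventh with Cb in the bass. Cb is the fifth of Fb dominant seventh (Fb–Ab–Cb–Ebb), so this is second inversion.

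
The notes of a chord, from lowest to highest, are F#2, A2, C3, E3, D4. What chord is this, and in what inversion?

D dominant ninth, first inversion

The distinct note names are F#, A, C, E, D. Stacked in thirds they read D–F#–A–C–E, which is a dominant ninth chord on D.
F# is the third of D dominant ninth; third in the bass means first inversion.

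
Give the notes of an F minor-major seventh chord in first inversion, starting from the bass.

F minor-major seventh is F–Ab–C–E. First inversion puts the third (Ab) in the bass, with the remaining tones above: Ab, C, E, F.

Ab, C, E, F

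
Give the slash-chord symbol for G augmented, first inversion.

First inversion of G augmented has the third (B) in the bass. As a slash chord: Gaug/B.

Gaug/B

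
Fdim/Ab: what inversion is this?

Fdim/Ab means F diminished with Ab in the bass. Ab is the third of F diminished (F–Ab–Cb), so this is first inversion.

first inversion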